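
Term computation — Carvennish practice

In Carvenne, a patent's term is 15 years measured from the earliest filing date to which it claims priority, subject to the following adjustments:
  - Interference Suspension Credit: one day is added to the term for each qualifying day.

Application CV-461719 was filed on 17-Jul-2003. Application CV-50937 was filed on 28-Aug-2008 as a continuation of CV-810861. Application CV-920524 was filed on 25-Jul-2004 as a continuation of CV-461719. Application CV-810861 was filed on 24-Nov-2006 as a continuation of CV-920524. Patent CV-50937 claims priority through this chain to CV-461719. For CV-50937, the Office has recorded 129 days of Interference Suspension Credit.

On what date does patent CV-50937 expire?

2018-11-23

Earliest priority filing: 17 July 2003.
Base term: 17 July 2003 + 15 years → 17 July 2018.
Interference Suspension Credit: +129 days → 23 November 2018.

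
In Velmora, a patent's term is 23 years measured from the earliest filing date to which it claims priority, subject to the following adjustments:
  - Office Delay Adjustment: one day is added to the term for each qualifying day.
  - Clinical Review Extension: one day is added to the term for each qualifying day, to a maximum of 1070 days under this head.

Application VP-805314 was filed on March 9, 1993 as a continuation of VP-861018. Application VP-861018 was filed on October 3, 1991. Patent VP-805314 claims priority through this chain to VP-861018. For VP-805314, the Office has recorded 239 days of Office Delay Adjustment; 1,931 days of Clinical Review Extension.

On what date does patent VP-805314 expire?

Earliest priority filing: 3 October 1991.
Base term: 3 October 1991 + 23 years → 3 October 2014.
Office Delay Adjustment: +239 days → 30 May 2015.
Clinical Review Extension: 1931 days claimed exceeds the 1070-day cap, so +1070 days → 4 May 2018.

2018-05-04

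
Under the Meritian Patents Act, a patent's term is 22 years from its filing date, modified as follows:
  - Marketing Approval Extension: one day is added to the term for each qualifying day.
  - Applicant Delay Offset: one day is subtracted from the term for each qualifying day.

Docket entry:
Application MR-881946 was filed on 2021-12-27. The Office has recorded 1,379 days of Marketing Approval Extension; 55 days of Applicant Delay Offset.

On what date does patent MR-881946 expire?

2047-08-12

Base term: filing date + 22 years → 27 December 2043.
Marketing Approval Extension: +1379 days → 6 October 2047.
Applicant Delay Offset: −55 days → 12 August 2047.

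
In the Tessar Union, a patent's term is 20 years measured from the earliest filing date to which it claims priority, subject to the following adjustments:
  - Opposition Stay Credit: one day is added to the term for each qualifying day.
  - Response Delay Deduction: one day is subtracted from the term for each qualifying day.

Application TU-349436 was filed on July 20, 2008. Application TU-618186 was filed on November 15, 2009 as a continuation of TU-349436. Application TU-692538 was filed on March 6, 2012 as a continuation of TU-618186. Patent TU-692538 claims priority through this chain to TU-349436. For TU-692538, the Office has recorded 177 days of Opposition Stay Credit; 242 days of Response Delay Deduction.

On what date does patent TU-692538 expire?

Earliest priority filing: 20 July 2008.
Base term: 20 July 2008 + 20 years → 20 July 2028.
Opposition Stay Credit: +177 days → 13 January 2029.
Response Delay Deduction: −242 days → 16 May 2028.

2028-05-16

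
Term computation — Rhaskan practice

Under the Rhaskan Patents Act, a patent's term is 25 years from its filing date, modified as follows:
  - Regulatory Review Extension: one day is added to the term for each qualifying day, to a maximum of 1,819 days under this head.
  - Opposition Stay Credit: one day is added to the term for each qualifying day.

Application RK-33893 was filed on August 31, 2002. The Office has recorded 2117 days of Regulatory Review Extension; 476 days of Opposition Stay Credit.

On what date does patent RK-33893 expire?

Base term: filing date + 25 years → 31 August 2027.
Regulatory Review Extension: 2117 days claimed exceeds the 1819-day cap, so +1819 days → 23 August 2032.
Opposition Stay Credit: +476 days → 12 December 2033.

December 12, 2033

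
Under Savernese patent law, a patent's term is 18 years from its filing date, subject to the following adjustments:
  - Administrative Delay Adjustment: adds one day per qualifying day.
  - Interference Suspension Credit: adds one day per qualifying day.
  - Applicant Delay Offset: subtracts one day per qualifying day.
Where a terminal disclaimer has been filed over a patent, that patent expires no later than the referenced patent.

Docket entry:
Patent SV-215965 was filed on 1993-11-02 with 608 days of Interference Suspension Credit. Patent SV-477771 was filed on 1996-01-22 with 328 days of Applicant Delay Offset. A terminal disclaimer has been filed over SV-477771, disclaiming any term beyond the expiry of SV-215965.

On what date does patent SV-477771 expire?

Natural term of SV-477771:
  Base: filing + 18 years → 22 January 2014.
  Applicant Delay Offset: −328 days → 28 February 2013.
Expiry of referenced patent SV-215965:
  Base: filing + 18 years → 2 November 2011.
  Interference Suspension Credit: +608 days → 2 July 2013.
Terminal disclaimer: SV-477771 expires on the earlier of 28 February 2013 and 2 July 2013.

2013-02-28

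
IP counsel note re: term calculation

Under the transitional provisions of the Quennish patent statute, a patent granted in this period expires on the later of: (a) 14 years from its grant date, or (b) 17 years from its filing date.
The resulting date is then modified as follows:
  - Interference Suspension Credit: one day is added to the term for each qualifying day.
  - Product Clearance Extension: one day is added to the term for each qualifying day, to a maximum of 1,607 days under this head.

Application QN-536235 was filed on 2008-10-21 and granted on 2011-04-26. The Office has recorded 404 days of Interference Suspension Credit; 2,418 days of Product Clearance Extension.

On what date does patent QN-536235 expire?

2031-04-24

(a) grant + 14 years → 26 April 2025.
(b) filing + 17 years → 21 October 2025.
Later of the two: 21 October 2025.
Interference Suspension Credit: +404 days → 29 November 2026.
Product Clearance Extension: 2418 days claimed exceeds the 1607-day cap, so +1607 days → 24 April 2031.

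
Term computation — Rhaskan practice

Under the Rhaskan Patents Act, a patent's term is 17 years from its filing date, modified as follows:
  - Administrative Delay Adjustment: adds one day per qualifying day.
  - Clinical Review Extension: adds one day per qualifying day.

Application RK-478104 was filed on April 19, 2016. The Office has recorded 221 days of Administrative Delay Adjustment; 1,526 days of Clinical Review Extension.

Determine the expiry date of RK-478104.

2038-01-30

Base term: filing date + 17 years → 19 April 2033.
Administrative Delay Adjustment: +221 days → 26 November 2033.
Clinical Review Extension: +1526 days → 30 January 2038.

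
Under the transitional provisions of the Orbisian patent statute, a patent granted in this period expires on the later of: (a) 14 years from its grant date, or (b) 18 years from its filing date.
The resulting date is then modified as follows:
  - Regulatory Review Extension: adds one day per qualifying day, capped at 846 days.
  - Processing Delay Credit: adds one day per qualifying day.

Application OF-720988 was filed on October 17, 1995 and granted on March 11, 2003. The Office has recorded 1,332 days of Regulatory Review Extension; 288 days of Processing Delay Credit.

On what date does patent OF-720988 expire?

(a) grant + 14 years → 11 March 2017.
(b) filing + 18 years → 17 October 2013.
Later of the two: 11 March 2017.
Regulatory Review Extension: 1332 days claimed exceeds the 846-day cap, so +846 days → 5 July 2019.
Processing Delay Credit: +288 days → 18 April 2020.

2020-04-18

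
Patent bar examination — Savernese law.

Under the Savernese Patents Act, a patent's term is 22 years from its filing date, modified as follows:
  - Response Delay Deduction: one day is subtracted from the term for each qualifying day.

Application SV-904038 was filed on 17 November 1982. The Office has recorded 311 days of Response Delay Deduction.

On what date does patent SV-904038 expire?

January 11, 2004

Base term: filing date + 22 years → 17 November 2004.
Response Delay Deduction: −311 days → 11 January 2004.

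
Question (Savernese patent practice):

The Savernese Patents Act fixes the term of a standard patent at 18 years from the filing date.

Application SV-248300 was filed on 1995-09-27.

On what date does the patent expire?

September 27, 2013

Filing date + 18 years → 27 September 2013.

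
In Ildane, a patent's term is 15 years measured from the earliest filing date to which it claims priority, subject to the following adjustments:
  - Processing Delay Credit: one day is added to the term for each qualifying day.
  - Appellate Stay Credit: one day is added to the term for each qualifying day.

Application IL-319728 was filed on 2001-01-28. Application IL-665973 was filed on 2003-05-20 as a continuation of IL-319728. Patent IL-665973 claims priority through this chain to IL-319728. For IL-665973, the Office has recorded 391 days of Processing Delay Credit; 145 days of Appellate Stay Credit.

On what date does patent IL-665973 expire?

July 17, 2017

Earliest priority filing: 28 January 2001.
Base term: 28 January 2001 + 15 years → 28 January 2016.
Processing Delay Credit: +391 days → 22 February 2017.
Appellate Stay Credit: +145 days → 17 July 2017.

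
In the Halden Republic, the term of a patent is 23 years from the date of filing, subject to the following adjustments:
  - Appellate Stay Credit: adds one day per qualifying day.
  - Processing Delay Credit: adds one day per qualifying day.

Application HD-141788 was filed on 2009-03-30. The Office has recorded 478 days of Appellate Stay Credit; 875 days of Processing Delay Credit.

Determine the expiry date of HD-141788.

Base term: filing date + 23 years → 30 March 2032.
Appellate Stay Credit: +478 days → 21 July 2033.
Processing Delay Credit: +875 days → 13 December 2035.

2035-12-13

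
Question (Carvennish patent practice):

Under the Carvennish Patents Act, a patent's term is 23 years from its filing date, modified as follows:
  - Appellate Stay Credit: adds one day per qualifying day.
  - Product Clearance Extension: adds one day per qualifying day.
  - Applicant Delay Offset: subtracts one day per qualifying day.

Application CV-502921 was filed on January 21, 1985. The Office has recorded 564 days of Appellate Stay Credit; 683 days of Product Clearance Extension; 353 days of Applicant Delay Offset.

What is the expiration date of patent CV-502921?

Base term: filing date + 23 years → 21 January 2008.
Appellate Stay Credit: +564 days → 7 August 2009.
Product Clearance Extension: +683 days → 21 June 2011.
Applicant Delay Offset: −353 days → 3 July 2010.

July 3, 2010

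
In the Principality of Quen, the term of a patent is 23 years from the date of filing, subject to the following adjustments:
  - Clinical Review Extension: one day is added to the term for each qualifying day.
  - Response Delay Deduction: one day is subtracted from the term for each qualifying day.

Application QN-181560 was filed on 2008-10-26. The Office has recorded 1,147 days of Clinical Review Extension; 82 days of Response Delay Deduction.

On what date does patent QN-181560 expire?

Base term: filing date + 23 years → 26 October 2031.
Clinical Review Extension: +1147 days → 16 December 2034.
Response Delay Deduction: −82 days → 25 September 2034.

2034-09-25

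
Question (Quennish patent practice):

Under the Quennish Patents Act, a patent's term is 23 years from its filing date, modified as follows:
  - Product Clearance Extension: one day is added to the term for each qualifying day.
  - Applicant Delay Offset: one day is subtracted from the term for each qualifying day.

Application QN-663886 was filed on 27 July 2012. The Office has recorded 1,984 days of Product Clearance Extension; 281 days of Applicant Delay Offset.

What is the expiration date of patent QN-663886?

March 25, 2040

Base term: filing date + 23 years → 27 July 2035.
Product Clearance Extension: +1984 days → 31 December 2040.
Applicant Delay Offset: −281 days → 25 March 2040.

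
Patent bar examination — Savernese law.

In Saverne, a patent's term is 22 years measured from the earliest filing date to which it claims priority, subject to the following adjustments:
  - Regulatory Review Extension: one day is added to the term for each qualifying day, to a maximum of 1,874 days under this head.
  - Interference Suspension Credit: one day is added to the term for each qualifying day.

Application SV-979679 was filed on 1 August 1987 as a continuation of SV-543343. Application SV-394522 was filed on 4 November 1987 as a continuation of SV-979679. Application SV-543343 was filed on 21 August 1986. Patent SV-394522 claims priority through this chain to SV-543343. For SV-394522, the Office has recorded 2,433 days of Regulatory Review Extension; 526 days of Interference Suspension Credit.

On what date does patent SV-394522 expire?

March 18, 2015

Earliest priority filing: 21 August 1986.
Base term: 21 August 1986 + 22 years → 21 August 2008.
Regulatory Review Extension: 2433 days claimed exceeds the 1874-day cap, so +1874 days → 8 October 2013.
Interference Suspension Credit: +526 days → 18 March 2015.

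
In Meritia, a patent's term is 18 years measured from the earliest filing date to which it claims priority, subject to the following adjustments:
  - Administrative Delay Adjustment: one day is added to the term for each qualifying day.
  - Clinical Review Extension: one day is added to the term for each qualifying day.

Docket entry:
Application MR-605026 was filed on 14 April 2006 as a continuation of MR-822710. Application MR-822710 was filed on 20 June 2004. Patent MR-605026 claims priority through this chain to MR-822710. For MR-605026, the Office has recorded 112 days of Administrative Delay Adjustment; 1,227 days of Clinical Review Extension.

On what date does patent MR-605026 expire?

February 18, 2026

Earliest priority filing: 20 June 2004.
Base term: 20 June 2004 + 18 years → 20 June 2022.
Administrative Delay Adjustment: +112 days → 10 October 2022.
Clinical Review Extension: +1227 days → 18 February 2026.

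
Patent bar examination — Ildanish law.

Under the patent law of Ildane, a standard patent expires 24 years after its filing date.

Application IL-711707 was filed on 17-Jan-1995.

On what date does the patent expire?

Filing date + 24 years → 17 January 2019.

2019-01-17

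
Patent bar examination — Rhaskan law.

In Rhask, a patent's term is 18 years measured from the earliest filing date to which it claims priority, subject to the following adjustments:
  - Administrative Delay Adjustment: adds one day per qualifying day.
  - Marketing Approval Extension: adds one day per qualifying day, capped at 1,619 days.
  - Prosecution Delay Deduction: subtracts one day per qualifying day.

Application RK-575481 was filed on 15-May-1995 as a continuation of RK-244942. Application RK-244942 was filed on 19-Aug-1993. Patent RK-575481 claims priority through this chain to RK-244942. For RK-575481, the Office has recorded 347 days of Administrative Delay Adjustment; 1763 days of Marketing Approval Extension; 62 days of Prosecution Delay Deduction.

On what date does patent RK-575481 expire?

2016-11-04

Earliest priority filing: 19 August 1993.
Base term: 19 August 1993 + 18 years → 19 August 2011.
Administrative Delay Adjustment: +347 days → 31 July 2012.
Marketing Approval Extension: 1763 days claimed exceeds the 1619-day cap, so +1619 days → 5 January 2017.
Prosecution Delay Deduction: −62 days → 4 November 2016.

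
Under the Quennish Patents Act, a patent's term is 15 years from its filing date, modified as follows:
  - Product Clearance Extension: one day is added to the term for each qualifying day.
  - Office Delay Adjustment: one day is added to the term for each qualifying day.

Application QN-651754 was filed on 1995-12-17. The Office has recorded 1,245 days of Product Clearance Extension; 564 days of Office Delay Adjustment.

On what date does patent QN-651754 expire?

2015-11-30

Base term: filing date + 15 years → 17 December 2010.
Product Clearance Extension: +1245 days → 15 May 2014.
Office Delay Adjustment: +564 days → 30 November 2015.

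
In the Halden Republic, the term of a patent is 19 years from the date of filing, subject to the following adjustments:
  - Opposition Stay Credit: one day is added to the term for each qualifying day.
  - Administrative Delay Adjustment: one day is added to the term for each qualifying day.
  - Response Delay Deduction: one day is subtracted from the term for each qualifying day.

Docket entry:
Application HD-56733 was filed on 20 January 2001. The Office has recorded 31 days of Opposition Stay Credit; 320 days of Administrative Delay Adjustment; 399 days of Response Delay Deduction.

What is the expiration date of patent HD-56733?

2019-12-03

Base term: filing date + 19 years → 20 January 2020.
Opposition Stay Credit: +31 days → 20 February 2020.
Administrative Delay Adjustment: +320 days → 5 January 2021.
Response Delay Deduction: −399 days → 3 December 2019.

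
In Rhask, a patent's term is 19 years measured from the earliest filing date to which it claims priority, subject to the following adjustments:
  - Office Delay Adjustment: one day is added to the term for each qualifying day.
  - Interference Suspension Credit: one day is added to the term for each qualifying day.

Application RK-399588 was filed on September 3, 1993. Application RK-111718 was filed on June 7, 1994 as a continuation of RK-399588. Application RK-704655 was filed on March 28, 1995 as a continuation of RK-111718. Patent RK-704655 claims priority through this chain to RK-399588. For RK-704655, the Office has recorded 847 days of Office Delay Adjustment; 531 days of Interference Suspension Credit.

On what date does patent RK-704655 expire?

June 12, 2016

Earliest priority filing: 3 September 1993.
Base term: 3 September 1993 + 19 years → 3 September 2012.
Office Delay Adjustment: +847 days → 29 December 2014.
Interference Suspension Credit: +531 days → 12 June 2016.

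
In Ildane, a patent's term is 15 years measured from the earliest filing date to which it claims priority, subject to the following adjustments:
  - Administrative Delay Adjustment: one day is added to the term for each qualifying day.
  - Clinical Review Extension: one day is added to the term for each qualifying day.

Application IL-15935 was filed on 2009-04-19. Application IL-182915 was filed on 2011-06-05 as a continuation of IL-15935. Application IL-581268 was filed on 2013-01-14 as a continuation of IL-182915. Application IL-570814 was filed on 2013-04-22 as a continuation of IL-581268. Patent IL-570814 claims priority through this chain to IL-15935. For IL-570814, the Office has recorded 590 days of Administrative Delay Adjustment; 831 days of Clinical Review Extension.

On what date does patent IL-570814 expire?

Earliest priority filing: 19 April 2009.
Base term: 19 April 2009 + 15 years → 19 April 2024.
Administrative Delay Adjustment: +590 days → 30 November 2025.
Clinical Review Extension: +831 days → 10 March 2028.

2028-03-10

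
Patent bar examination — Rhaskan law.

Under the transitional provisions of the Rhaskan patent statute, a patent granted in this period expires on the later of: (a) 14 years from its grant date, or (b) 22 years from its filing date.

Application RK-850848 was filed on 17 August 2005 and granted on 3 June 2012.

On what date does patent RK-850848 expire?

August 17, 2027

(a) grant + 14 years → 3 June 2026.
(b) filing + 22 years → 17 August 2027.
Later of the two: 17 August 2027.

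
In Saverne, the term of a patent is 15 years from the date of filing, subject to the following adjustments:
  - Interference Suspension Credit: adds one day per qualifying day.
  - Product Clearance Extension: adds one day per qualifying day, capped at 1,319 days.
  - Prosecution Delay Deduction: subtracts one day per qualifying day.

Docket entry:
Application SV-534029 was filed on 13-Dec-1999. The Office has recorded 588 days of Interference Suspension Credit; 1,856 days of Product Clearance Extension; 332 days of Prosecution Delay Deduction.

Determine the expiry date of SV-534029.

Base term: filing date + 15 years → 13 December 2014.
Interference Suspension Credit: +588 days → 23 July 2016.
Product Clearance Extension: 1856 days claimed exceeds the 1319-day cap, so +1319 days → 3 March 2020.
Prosecution Delay Deduction: −332 days → 6 April 2019.

2019-04-06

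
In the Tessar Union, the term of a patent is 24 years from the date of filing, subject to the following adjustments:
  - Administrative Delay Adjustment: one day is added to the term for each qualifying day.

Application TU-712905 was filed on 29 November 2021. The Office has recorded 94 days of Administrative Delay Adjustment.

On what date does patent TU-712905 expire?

Base term: filing date + 24 years → 29 November 2045.
Administrative Delay Adjustment: +94 days → 3 March 2046.

2046-03-03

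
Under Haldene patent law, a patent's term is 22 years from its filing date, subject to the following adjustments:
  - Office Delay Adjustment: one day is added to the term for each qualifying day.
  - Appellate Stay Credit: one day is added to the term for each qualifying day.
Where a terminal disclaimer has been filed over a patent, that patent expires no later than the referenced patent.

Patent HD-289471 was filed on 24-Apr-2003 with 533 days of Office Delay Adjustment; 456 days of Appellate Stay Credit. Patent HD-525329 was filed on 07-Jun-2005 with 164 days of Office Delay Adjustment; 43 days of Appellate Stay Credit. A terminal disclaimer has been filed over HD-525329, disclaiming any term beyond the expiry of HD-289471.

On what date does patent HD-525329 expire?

December 31, 2027

Natural term of HD-525329:
  Base: filing + 22 years → 7 June 2027.
  Office Delay Adjustment: +164 days → 18 November 2027.
  Appellate Stay Credit: +43 days → 31 December 2027.
Expiry of referenced patent HD-289471:
  Base: filing + 22 years → 24 April 2025.
  Office Delay Adjustment: +533 days → 9 October 2026.
  Appellate Stay Credit: +456 days → 8 January 2028.
Terminal disclaimer: HD-525329 expires on the earlier of 31 December 2027 and 8 January 2028.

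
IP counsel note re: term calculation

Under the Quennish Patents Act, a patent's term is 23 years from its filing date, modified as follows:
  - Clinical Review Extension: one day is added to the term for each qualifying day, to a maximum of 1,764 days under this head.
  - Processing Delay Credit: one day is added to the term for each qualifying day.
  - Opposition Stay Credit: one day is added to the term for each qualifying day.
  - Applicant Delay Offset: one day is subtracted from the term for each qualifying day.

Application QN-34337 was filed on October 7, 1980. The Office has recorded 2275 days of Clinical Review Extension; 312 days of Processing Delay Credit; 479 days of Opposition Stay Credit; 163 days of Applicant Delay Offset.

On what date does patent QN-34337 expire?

Base term: filing date + 23 years → 7 October 2003.
Clinical Review Extension: 2275 days claimed exceeds the 1764-day cap, so +1764 days → 5 August 2008.
Processing Delay Credit: +312 days → 13 June 2009.
Opposition Stay Credit: +479 days → 5 October 2010.
Applicant Delay Offset: −163 days → 25 April 2010.

2010-04-25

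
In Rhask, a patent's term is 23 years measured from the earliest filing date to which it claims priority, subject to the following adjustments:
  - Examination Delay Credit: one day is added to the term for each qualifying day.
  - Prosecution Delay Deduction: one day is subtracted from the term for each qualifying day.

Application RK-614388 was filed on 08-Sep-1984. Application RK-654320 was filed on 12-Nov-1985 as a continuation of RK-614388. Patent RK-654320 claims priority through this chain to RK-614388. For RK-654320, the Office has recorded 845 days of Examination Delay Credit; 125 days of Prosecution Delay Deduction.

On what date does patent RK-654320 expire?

Earliest priority filing: 8 September 1984.
Base term: 8 September 1984 + 23 years → 8 September 2007.
Examination Delay Credit: +845 days → 31 December 2009.
Prosecution Delay Deduction: −125 days → 28 August 2009.

2009-08-28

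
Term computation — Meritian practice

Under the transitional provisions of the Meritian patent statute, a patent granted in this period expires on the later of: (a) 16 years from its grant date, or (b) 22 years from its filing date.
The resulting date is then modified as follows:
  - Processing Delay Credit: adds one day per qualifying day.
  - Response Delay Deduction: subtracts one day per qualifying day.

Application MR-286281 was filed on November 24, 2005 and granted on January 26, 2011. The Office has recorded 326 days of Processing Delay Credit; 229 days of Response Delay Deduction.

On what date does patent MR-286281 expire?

February 29, 2028

(a) grant + 16 years → 26 January 2027.
(b) filing + 22 years → 24 November 2027.
Later of the two: 24 November 2027.
Processing Delay Credit: +326 days → 15 October 2028.
Response Delay Deduction: −229 days → 29 February 2028.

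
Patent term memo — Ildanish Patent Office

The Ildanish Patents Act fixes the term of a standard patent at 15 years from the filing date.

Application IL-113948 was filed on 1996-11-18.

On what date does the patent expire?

Filing date + 15 years → 18 November 2011.

2011-11-18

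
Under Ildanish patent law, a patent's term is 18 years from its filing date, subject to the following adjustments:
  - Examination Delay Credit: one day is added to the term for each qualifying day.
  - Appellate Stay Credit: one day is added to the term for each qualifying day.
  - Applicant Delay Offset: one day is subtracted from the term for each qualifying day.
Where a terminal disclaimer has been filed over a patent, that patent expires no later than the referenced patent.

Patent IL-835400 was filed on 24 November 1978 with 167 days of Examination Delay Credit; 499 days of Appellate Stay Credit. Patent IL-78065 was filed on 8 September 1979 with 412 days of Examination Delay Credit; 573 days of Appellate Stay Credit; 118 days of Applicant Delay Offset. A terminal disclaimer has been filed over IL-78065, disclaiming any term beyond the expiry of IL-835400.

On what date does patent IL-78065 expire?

Natural term of IL-78065:
  Base: filing + 18 years → 8 September 1997.
  Examination Delay Credit: +412 days → 25 October 1998.
  Appellate Stay Credit: +573 days → 20 May 2000.
  Applicant Delay Offset: −118 days → 23 January 2000.
Expiry of referenced patent IL-835400:
  Base: filing + 18 years → 24 November 1996.
  Examination Delay Credit: +167 days → 10 May 1997.
  Appellate Stay Credit: +499 days → 21 September 1998.
Terminal disclaimer: IL-78065 expires on the earlier of 23 January 2000 and 21 September 1998.

September 21, 1998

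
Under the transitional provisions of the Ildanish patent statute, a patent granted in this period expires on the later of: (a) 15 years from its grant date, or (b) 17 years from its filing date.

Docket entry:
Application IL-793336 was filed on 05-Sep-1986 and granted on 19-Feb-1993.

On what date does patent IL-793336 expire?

February 19, 2008

(a) grant + 15 years → 19 February 2008.
(b) filing + 17 years → 5 September 2003.
Later of the two: 19 February 2008.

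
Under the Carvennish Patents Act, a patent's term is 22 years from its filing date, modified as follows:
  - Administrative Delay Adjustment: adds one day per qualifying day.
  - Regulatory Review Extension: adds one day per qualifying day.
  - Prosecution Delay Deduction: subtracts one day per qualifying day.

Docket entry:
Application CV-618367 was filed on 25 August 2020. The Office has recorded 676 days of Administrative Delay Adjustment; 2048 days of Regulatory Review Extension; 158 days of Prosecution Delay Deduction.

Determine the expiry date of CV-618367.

Base term: filing date + 22 years → 25 August 2042.
Administrative Delay Adjustment: +676 days → 1 July 2044.
Regulatory Review Extension: +2048 days → 8 February 2050.
Prosecution Delay Deduction: −158 days → 3 September 2049.

2049-09-03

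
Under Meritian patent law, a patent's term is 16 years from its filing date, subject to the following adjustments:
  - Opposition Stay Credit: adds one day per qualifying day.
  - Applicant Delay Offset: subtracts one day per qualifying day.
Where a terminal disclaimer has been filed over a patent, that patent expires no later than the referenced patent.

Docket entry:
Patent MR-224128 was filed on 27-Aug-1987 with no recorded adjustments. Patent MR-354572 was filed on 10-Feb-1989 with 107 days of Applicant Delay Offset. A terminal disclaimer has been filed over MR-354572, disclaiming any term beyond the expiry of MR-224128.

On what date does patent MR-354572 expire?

2003-08-27

Natural term of MR-354572:
  Base: filing + 16 years → 10 February 2005.
  Applicant Delay Offset: −107 days → 26 October 2004.
Expiry of referenced patent MR-224128:
  Base: filing + 16 years → 27 August 2003.
Terminal disclaimer: MR-354572 expires on the earlier of 26 October 2004 and 27 August 2003.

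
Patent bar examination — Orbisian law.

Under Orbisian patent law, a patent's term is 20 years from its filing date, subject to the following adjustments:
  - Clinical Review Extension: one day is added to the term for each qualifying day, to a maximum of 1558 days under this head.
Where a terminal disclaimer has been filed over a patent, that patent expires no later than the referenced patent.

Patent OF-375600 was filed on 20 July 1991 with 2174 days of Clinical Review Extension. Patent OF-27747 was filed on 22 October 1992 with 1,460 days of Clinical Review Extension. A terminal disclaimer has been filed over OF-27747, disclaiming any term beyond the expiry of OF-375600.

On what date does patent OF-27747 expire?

October 25, 2015

Natural term of OF-27747:
  Base: filing + 20 years → 22 October 2012.
  Clinical Review Extension: 1460 days (within the 1558-day cap) → +1460 days → 21 October 2016.
Expiry of referenced patent OF-375600:
  Base: filing + 20 years → 20 July 2011.
  Clinical Review Extension: 2174 days claimed exceeds the 1558-day cap, so +1558 days → 25 October 2015.
Terminal disclaimer: OF-27747 expires on the earlier of 21 October 2016 and 25 October 2015.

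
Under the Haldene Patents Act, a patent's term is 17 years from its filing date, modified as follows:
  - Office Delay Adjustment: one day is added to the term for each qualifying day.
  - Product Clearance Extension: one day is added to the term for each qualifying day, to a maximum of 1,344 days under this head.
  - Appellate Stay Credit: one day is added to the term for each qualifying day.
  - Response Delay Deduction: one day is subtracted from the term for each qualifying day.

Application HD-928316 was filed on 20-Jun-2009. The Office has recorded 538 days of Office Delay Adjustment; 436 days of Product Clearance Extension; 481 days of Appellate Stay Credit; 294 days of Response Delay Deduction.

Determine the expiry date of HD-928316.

Base term: filing date + 17 years → 20 June 2026.
Office Delay Adjustment: +538 days → 10 December 2027.
Product Clearance Extension: 436 days (within the 1344-day cap) → +436 days → 18 February 2029.
Appellate Stay Credit: +481 days → 14 June 2030.
Response Delay Deduction: −294 days → 24 August 2029.

August 24, 2029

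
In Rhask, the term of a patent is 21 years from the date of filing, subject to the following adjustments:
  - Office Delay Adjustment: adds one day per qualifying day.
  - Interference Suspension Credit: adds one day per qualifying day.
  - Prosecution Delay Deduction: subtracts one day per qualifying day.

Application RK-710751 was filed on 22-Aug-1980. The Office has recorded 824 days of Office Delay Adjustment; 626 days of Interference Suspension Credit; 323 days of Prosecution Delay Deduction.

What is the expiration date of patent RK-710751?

Base term: filing date + 21 years → 22 August 2001.
Office Delay Adjustment: +824 days → 24 November 2003.
Interference Suspension Credit: +626 days → 11 August 2005.
Prosecution Delay Deduction: −323 days → 22 September 2004.

2004-09-22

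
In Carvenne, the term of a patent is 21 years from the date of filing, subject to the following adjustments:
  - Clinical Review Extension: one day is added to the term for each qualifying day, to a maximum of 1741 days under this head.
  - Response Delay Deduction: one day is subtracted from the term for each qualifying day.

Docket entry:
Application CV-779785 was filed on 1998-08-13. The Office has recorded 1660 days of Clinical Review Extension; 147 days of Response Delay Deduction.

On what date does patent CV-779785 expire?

October 4, 2023

Base term: filing date + 21 years → 13 August 2019.
Clinical Review Extension: 1660 days (within the 1741-day cap) → +1660 days → 28 February 2024.
Response Delay Deduction: −147 days → 4 October 2023.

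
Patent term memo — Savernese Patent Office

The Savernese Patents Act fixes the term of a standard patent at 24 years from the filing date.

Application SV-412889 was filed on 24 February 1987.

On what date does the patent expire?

Filing date + 24 years → 24 February 2011.

February 24, 2011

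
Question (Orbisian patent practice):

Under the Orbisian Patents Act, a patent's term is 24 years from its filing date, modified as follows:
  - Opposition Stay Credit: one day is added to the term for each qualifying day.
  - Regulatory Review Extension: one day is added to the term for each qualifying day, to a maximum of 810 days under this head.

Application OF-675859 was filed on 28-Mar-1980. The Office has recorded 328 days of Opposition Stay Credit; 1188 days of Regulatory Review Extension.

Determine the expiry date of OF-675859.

Base term: filing date + 24 years → 28 March 2004.
Opposition Stay Credit: +328 days → 19 February 2005.
Regulatory Review Extension: 1188 days claimed exceeds the 810-day cap, so +810 days → 10 May 2007.

May 10, 2007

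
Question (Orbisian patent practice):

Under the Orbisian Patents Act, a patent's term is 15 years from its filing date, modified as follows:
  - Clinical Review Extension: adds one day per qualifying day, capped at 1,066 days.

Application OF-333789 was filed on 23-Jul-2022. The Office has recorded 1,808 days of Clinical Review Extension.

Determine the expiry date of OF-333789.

Base term: filing date + 15 years → 23 July 2037.
Clinical Review Extension: 1808 days claimed exceeds the 1066-day cap, so +1066 days → 23 June 2040.

June 23, 2040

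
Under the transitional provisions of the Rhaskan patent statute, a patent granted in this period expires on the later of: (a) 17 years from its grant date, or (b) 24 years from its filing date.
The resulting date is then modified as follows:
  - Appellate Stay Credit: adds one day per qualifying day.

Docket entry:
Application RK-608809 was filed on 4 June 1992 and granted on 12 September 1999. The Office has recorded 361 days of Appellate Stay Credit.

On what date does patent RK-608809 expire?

September 8, 2017

(a) grant + 17 years → 12 September 2016.
(b) filing + 24 years → 4 June 2016.
Later of the two: 12 September 2016.
Appellate Stay Credit: +361 days → 8 September 2017.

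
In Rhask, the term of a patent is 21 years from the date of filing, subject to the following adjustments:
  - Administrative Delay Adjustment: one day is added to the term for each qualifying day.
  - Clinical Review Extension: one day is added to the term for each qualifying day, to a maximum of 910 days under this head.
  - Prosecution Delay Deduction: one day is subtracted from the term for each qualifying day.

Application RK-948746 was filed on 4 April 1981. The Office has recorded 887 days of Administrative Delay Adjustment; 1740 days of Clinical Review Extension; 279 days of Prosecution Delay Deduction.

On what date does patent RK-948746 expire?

2006-05-31

Base term: filing date + 21 years → 4 April 2002.
Administrative Delay Adjustment: +887 days → 7 September 2004.
Clinical Review Extension: 1740 days claimed exceeds the 910-day cap, so +910 days → 6 March 2007.
Prosecution Delay Deduction: −279 days → 31 May 2006.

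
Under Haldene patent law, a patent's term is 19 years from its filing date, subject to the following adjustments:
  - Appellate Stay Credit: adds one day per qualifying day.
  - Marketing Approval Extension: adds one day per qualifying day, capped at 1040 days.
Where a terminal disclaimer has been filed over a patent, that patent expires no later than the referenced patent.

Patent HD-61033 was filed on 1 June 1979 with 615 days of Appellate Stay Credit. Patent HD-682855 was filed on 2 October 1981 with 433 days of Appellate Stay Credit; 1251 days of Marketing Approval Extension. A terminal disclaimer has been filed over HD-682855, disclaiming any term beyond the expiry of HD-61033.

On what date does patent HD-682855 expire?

Natural term of HD-682855:
  Base: filing + 19 years → 2 October 2000.
  Appellate Stay Credit: +433 days → 9 December 2001.
  Marketing Approval Extension: 1251 days claimed exceeds the 1040-day cap, so +1040 days → 14 October 2004.
Expiry of referenced patent HD-61033:
  Base: filing + 19 years → 1 June 1998.
  Appellate Stay Credit: +615 days → 6 February 2000.
Terminal disclaimer: HD-682855 expires on the earlier of 14 October 2004 and 6 February 2000.

2000-02-06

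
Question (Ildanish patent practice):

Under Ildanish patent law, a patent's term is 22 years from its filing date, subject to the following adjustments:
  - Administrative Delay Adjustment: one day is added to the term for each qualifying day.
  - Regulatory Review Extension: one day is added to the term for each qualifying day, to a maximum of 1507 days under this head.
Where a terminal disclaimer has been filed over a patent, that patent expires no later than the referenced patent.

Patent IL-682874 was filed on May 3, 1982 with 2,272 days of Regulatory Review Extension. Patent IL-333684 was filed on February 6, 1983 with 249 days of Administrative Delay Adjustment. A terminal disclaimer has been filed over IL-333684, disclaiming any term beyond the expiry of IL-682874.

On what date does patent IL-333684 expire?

October 13, 2005

Natural term of IL-333684:
  Base: filing + 22 years → 6 February 2005.
  Administrative Delay Adjustment: +249 days → 13 October 2005.
Expiry of referenced patent IL-682874:
  Base: filing + 22 years → 3 May 2004.
  Regulatory Review Extension: 2272 days claimed exceeds the 1507-day cap, so +1507 days → 18 June 2008.
Terminal disclaimer: IL-333684 expires on the earlier of 13 October 2005 and 18 June 2008.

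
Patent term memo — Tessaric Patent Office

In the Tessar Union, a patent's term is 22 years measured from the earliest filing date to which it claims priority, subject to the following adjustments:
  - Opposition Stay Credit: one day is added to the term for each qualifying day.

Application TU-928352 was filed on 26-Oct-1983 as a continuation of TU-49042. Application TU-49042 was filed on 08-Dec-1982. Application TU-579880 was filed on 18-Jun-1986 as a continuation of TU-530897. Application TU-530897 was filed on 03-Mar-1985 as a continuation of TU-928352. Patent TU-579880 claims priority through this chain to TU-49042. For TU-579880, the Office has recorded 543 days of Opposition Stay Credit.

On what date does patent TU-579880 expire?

2006-06-04

Earliest priority filing: 8 December 1982.
Base term: 8 December 1982 + 22 years → 8 December 2004.
Opposition Stay Credit: +543 days → 4 June 2006.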